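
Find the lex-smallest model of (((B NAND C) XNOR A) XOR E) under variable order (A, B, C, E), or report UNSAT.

A=0, B=0, C=0, E=1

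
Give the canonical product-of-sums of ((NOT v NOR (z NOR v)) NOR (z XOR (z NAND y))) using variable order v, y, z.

ΠM(0, 2, 3, 4, 5, 6, 7) = (v OR y OR z) AND (v OR NOT y OR z) AND (v OR NOT y OR NOT z) AND (NOT v OR y OR z) AND (NOT v OR y OR NOT z) AND (NOT v OR NOT y OR z) AND (NOT v OR NOT y OR NOT z)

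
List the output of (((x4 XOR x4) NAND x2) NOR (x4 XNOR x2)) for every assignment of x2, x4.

x2 | x4 | Output
----------------
0 | 0 | 0
0 | 1 | 0
1 | 0 | 0
1 | 1 | 0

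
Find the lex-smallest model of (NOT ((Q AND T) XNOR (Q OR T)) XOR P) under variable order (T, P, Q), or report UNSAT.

T=0, P=0, Q=1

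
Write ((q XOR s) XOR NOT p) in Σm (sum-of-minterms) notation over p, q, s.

Σm(0, 3, 5, 6) = (NOT p AND NOT q AND NOT s) OR (NOT p AND q AND s) OR (p AND NOT q AND s) OR (p AND q AND NOT s)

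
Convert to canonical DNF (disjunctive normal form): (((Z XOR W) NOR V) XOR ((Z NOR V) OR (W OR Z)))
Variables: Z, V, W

(NOT Z AND NOT V AND W) OR (NOT Z AND V AND W) OR (Z AND NOT V AND NOT W) OR (Z AND V AND NOT W) OR (Z AND V AND W)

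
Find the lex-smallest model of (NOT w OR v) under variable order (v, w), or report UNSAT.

v=0, w=0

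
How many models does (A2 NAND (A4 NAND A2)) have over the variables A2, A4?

Satisfying assignments: (0,0), (0,1), (1,1)
Count: 3 out of 4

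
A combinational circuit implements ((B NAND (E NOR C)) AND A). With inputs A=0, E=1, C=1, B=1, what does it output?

Substituting: ((1 NAND (1 NOR 1)) AND 0)
= 0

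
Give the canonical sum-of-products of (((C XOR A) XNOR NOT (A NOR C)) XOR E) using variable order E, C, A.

Σm(0, 1, 2, 7) = (NOT E AND NOT C AND NOT A) OR (NOT E AND NOT C AND A) OR (NOT E AND C AND NOT A) OR (E AND C AND A)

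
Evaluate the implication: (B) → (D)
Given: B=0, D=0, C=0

Antecedent (B) = 0; consequent (D) = 0.
0 → 0 = 1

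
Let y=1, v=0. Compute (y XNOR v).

Substituting: (1 XNOR 0)
= 0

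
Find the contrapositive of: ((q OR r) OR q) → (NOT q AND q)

Contrapositive: NOT (NOT q AND q) → NOT ((q OR r) OR q)
Note: A statement and its contrapositive are logically equivalent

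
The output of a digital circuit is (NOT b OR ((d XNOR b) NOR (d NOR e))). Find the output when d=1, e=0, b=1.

Substituting: (NOT 1 OR ((1 XNOR 1) NOR (1 NOR 0)))
= 0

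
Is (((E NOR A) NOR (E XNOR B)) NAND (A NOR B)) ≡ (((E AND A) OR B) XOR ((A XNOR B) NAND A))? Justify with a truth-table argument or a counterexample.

No. Counterexample: with B=0, E=1, A=0, Expression 1 = 0 but Expression 2 = 1.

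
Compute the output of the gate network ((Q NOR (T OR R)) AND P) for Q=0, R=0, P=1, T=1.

Substituting: ((0 NOR (1 OR 0)) AND 1)
= 0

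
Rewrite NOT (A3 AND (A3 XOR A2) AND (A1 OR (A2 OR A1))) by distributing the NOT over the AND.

NOT A3 OR NOT (A3 XOR A2) OR NOT (A1 OR (A2 OR A1))
De Morgan's: NOT(AND of terms) = OR of negations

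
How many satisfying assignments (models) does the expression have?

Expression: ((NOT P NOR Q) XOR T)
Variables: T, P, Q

Satisfying assignments: (0,1,0), (1,0,0), (1,0,1), (1,1,1)
Count: 4 out of 8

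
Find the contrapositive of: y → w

Contrapositive: NOT w → NOT y
Note: A statement and its contrapositive are logically equivalent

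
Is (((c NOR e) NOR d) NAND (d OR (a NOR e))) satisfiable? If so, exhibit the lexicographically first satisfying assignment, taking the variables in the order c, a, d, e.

c=0, a=0, d=0, e=0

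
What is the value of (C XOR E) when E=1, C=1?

Substituting: (1 XOR 1)
= 0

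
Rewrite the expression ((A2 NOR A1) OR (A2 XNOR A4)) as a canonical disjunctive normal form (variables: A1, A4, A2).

(NOT A1 AND NOT A4 AND NOT A2) OR (NOT A1 AND A4 AND NOT A2) OR (NOT A1 AND A4 AND A2) OR (A1 AND NOT A4 AND NOT A2) OR (A1 AND A4 AND A2)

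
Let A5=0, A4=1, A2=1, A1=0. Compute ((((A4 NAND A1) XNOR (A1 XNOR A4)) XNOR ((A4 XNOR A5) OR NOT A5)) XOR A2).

Substituting: ((((1 NAND 0) XNOR (0 XNOR 1)) XNOR ((1 XNOR 0) OR NOT 0)) XOR 1)
= 1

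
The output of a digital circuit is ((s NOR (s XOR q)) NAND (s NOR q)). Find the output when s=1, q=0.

Substituting: ((1 NOR (1 XOR 0)) NAND (1 NOR 0))
= 1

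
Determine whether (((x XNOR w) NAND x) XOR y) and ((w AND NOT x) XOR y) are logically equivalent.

No. Counterexample: with x=0, y=0, w=0, Expression 1 = 1 but Expression 2 = 0.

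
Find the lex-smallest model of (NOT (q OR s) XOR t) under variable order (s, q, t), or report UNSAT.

s=0, q=0, t=0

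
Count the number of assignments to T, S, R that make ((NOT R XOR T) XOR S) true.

Satisfying assignments: (0,0,0), (0,1,1), (1,0,1), (1,1,0)
Count: 4 out of 8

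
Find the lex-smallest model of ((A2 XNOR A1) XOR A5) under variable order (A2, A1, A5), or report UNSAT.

A2=0, A1=0, A5=0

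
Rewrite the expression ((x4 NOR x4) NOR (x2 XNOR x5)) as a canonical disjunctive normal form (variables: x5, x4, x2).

(NOT x5 AND x4 AND x2) OR (x5 AND x4 AND NOT x2)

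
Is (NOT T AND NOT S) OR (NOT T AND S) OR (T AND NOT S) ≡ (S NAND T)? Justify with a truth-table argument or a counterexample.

Yes, they are equivalent — the two output columns agree on all 4 assignments:
T | S | Expression 1 | Expression 2
-----------------------------------
0 | 0 | 1 | 1
0 | 1 | 1 | 1
1 | 0 | 1 | 1
1 | 1 | 0 | 0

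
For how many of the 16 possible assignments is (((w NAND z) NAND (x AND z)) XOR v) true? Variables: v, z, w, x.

Satisfying assignments: (0,0,0,0), (0,0,0,1), (0,0,1,0), (0,0,1,1), (0,1,0,0), (0,1,1,0), (0,1,1,1), (1,1,0,1)
Count: 8 out of 16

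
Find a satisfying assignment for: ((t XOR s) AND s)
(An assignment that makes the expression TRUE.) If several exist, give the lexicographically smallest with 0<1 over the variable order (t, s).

t=0, s=1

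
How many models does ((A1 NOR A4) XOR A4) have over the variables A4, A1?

Satisfying assignments: (0,0), (1,0), (1,1)
Count: 3 out of 4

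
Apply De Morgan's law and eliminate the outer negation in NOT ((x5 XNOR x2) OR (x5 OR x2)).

NOT (x5 XNOR x2) AND NOT (x5 OR x2)
De Morgan's: NOT(OR of terms) = AND of negations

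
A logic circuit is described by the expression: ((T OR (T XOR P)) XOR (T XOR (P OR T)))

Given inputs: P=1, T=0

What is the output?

Substituting: ((0 OR (0 XOR 1)) XOR (0 XOR (1 OR 0)))
= 0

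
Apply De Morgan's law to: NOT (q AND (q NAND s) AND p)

NOT q OR NOT (q NAND s) OR NOT p
De Morgan's: NOT(AND of terms) = OR of negations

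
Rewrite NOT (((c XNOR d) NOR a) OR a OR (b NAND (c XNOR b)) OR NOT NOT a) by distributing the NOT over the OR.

NOT ((c XNOR d) NOR a) AND NOT a AND NOT (b NAND (c XNOR b)) AND NOT a
De Morgan's: NOT(OR of terms) = AND of negations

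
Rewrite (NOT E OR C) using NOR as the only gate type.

(((E NOR E) NOR C) NOR ((E NOR E) NOR C))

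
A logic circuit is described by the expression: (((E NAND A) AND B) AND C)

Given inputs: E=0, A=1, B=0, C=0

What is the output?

Substituting: (((0 NAND 1) AND 0) AND 0)
= 0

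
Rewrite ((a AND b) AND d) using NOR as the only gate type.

((((a NOR a) NOR (b NOR b)) NOR ((a NOR a) NOR (b NOR b))) NOR (d NOR d))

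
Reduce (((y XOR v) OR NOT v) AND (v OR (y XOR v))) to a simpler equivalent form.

By distribution ((E OR v) AND (E OR NOT v) = E):
= (y XOR v)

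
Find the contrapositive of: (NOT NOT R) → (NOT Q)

Contrapositive: Q → NOT R
Note: A statement and its contrapositive are logically equivalent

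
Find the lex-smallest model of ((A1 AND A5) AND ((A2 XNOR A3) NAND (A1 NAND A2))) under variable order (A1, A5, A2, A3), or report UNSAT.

A1=1, A5=1, A2=0, A3=1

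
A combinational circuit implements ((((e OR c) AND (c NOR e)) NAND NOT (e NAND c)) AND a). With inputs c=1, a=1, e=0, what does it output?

Substituting: ((((0 OR 1) AND (1 NOR 0)) NAND NOT (0 NAND 1)) AND 1)
= 1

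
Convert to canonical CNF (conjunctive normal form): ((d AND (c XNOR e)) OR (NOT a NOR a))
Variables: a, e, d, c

(a OR e OR d OR c) AND (a OR e OR d OR NOT c) AND (a OR e OR NOT d OR NOT c) AND (a OR NOT e OR d OR c) AND (a OR NOT e OR d OR NOT c) AND (a OR NOT e OR NOT d OR c) AND (NOT a OR e OR d OR c) AND (NOT a OR e OR d OR NOT c) AND (NOT a OR e OR NOT d OR NOT c) AND (NOT a OR NOT e OR d OR c) AND (NOT a OR NOT e OR d OR NOT c) AND (NOT a OR NOT e OR NOT d OR c)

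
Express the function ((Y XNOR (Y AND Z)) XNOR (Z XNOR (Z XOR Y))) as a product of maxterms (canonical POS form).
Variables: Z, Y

ΠM(3) = (NOT Z OR NOT Y)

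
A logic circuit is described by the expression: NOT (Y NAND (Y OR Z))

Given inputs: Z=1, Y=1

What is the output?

Substituting: NOT (1 NAND (1 OR 1))
= 1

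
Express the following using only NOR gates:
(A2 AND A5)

((A2 NOR A2) NOR (A5 NOR A5))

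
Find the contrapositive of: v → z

Contrapositive: NOT z → NOT v
Note: A statement and its contrapositive are logically equivalent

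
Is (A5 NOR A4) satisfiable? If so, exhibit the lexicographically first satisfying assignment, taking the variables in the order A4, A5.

A4=0, A5=0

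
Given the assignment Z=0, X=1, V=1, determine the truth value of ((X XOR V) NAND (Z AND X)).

Substituting: ((1 XOR 1) NAND (0 AND 1))
= 1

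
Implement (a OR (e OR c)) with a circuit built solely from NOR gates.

((a NOR ((e NOR c) NOR (e NOR c))) NOR (a NOR ((e NOR c) NOR (e NOR c))))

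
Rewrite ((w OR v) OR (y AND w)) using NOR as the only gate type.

((((w NOR v) NOR (w NOR v)) NOR ((y NOR y) NOR (w NOR w))) NOR (((w NOR v) NOR (w NOR v)) NOR ((y NOR y) NOR (w NOR w))))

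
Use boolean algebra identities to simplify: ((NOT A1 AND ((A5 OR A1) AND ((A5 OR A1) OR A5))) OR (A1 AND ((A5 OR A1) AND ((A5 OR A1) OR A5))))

By distribution ((E AND v) OR (E AND NOT v) = E) then absorption (E AND (E OR v) = E):
= (A5 OR A1)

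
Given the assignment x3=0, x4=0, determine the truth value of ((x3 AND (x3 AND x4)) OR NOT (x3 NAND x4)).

Substituting: ((0 AND (0 AND 0)) OR NOT (0 NAND 0))
= 0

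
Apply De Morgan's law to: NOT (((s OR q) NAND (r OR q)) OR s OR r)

NOT ((s OR q) NAND (r OR q)) AND NOT s AND NOT r
De Morgan's: NOT(OR of terms) = AND of negations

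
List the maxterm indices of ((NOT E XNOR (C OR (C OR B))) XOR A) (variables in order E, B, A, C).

ΠM(0, 3, 6, 7, 9, 10, 12, 13) = (E OR B OR A OR C) AND (E OR B OR NOT A OR NOT C) AND (E OR NOT B OR NOT A OR C) AND (E OR NOT B OR NOT A OR NOT C) AND (NOT E OR B OR A OR NOT C) AND (NOT E OR B OR NOT A OR C) AND (NOT E OR NOT B OR A OR C) AND (NOT E OR NOT B OR A OR NOT C)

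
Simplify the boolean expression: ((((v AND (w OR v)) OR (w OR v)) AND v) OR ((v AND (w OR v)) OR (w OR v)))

By absorption (E OR (E AND v) = E) then absorption (E OR (E AND v) = E):
= (w OR v)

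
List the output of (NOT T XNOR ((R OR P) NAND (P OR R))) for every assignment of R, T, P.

R | T | P | Output
------------------
0 | 0 | 0 | 1
0 | 0 | 1 | 0
0 | 1 | 0 | 0
0 | 1 | 1 | 1
1 | 0 | 0 | 0
1 | 0 | 1 | 0
1 | 1 | 0 | 1
1 | 1 | 1 | 1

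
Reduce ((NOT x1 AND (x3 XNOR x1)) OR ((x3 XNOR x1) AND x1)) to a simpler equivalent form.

By distribution ((E AND v) OR (E AND NOT v) = E):
= (x3 XNOR x1)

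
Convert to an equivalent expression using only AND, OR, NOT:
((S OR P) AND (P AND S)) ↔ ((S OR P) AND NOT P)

(((S OR P) AND (P AND S)) AND ((S OR P) AND NOT P)) OR (NOT ((S OR P) AND (P AND S)) AND NOT ((S OR P) AND NOT P))
(Biconditional = both true or both false)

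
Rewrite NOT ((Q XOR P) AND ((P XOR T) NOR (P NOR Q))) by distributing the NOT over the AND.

NOT (Q XOR P) OR NOT ((P XOR T) NOR (P NOR Q))
De Morgan's: NOT(AND of terms) = OR of negations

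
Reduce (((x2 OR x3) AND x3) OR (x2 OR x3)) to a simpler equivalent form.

By absorption (E OR (E AND v) = E):
= (x2 OR x3)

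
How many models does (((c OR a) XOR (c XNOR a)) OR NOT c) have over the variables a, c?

Satisfying assignments: (0,0), (0,1), (1,0)
Count: 3 out of 4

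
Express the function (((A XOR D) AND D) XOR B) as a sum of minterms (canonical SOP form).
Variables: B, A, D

Σm(1, 4, 6, 7) = (NOT B AND NOT A AND D) OR (B AND NOT A AND NOT D) OR (B AND A AND NOT D) OR (B AND A AND D)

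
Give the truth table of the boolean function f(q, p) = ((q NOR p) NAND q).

q | p | Output
--------------
0 | 0 | 1
0 | 1 | 1
1 | 0 | 1
1 | 1 | 1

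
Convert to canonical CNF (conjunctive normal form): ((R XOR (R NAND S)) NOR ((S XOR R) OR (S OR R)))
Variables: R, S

(R OR S) AND (R OR NOT S) AND (NOT R OR S) AND (NOT R OR NOT S)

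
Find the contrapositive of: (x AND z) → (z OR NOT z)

Contrapositive: NOT (z OR NOT z) → NOT (x AND z)
Note: A statement and its contrapositive are logically equivalent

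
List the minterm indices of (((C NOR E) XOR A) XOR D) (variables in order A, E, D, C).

Σm(0, 3, 6, 7, 9, 10, 12, 13) = (NOT A AND NOT E AND NOT D AND NOT C) OR (NOT A AND NOT E AND D AND C) OR (NOT A AND E AND D AND NOT C) OR (NOT A AND E AND D AND C) OR (A AND NOT E AND NOT D AND C) OR (A AND NOT E AND D AND NOT C) OR (A AND E AND NOT D AND NOT C) OR (A AND E AND NOT D AND C)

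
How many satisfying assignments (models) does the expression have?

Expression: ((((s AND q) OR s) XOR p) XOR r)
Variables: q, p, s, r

Satisfying assignments: (0,0,0,1), (0,0,1,0), (0,1,0,0), (0,1,1,1), (1,0,0,1), (1,0,1,0), (1,1,0,0), (1,1,1,1)
Count: 8 out of 16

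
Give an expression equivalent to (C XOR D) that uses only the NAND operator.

((C NAND (C NAND D)) NAND (D NAND (C NAND D)))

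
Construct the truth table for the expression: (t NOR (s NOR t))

t | s | Output
--------------
0 | 0 | 0
0 | 1 | 1
1 | 0 | 0
1 | 1 | 0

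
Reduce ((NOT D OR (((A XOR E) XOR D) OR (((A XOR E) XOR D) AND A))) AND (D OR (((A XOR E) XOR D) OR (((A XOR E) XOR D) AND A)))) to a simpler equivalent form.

By distribution ((E OR v) AND (E OR NOT v) = E) then absorption (E OR (E AND v) = E):
= ((A XOR E) XOR D)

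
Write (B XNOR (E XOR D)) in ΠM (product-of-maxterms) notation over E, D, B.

ΠM(1, 2, 4, 7) = (E OR D OR NOT B) AND (E OR NOT D OR B) AND (NOT E OR D OR B) AND (NOT E OR NOT D OR NOT B)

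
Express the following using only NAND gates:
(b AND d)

((b NAND d) NAND (b NAND d))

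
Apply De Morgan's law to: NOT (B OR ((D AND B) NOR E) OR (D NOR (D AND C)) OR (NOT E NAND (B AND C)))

NOT B AND NOT ((D AND B) NOR E) AND NOT (D NOR (D AND C)) AND NOT (NOT E NAND (B AND C))
De Morgan's: NOT(OR of terms) = AND of negations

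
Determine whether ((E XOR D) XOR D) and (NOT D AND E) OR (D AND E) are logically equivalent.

Yes, they are equivalent — the two output columns agree on all 4 assignments:
D | E | Expression 1 | Expression 2
-----------------------------------
0 | 0 | 0 | 0
0 | 1 | 1 | 1
1 | 0 | 0 | 0
1 | 1 | 1 | 1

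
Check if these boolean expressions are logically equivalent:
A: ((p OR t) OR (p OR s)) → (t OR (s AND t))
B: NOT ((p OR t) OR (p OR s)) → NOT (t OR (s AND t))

No, Inverse is not equivalent to original (counterexample: p=0, t=0, s=1)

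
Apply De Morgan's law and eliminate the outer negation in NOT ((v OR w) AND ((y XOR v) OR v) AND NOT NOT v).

NOT (v OR w) OR NOT ((y XOR v) OR v) OR NOT v
De Morgan's: NOT(AND of terms) = OR of negations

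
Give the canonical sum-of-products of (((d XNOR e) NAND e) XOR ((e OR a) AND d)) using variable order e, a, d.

Σm(0, 1, 2, 4, 5, 6, 7) = (NOT e AND NOT a AND NOT d) OR (NOT e AND NOT a AND d) OR (NOT e AND a AND NOT d) OR (e AND NOT a AND NOT d) OR (e AND NOT a AND d) OR (e AND a AND NOT d) OR (e AND a AND d)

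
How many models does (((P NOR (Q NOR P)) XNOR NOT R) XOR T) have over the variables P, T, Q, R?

Satisfying assignments: (0,0,0,1), (0,0,1,0), (0,1,0,0), (0,1,1,1), (1,0,0,1), (1,0,1,1), (1,1,0,0), (1,1,1,0)
Count: 8 out of 16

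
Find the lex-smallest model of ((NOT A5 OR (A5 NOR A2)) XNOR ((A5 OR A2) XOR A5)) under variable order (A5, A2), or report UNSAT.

A5=0, A2=1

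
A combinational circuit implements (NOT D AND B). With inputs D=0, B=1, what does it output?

Substituting: (NOT 0 AND 1)
= 1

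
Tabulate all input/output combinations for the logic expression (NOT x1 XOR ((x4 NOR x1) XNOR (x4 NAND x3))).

x3 | x1 | x4 | Output
---------------------
0 | 0 | 0 | 0
0 | 0 | 1 | 1
0 | 1 | 0 | 0
0 | 1 | 1 | 0
1 | 0 | 0 | 0
1 | 0 | 1 | 0
1 | 1 | 0 | 0
1 | 1 | 1 | 1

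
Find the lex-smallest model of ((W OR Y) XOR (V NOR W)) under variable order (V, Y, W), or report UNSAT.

V=0, Y=0, W=0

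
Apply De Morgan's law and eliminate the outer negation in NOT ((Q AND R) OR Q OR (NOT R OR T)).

NOT (Q AND R) AND NOT Q AND NOT (NOT R OR T)
De Morgan's: NOT(OR of terms) = AND of negations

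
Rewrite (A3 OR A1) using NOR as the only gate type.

((A3 NOR A1) NOR (A3 NOR A1))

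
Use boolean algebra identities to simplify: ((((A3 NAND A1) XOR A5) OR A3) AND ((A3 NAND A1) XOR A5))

By absorption (E AND (E OR v) = E):
= ((A3 NAND A1) XOR A5)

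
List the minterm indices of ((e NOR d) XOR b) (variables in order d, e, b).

Σm(0, 3, 5, 7) = (NOT d AND NOT e AND NOT b) OR (NOT d AND e AND b) OR (d AND NOT e AND b) OR (d AND e AND b)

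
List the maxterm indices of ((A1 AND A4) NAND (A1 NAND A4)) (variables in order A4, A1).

ΠM() = TRUE (no maxterms)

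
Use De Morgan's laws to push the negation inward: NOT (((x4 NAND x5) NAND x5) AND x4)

NOT ((x4 NAND x5) NAND x5) OR NOT x4
De Morgan's: NOT(AND of terms) = OR of negations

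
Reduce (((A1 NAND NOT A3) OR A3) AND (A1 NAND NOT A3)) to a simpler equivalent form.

By absorption (E AND (E OR v) = E):
= (A1 NAND NOT A3)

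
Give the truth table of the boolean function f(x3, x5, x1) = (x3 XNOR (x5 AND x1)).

x3 | x5 | x1 | Output
---------------------
0 | 0 | 0 | 1
0 | 0 | 1 | 1
0 | 1 | 0 | 1
0 | 1 | 1 | 0
1 | 0 | 0 | 0
1 | 0 | 1 | 0
1 | 1 | 0 | 0
1 | 1 | 1 | 1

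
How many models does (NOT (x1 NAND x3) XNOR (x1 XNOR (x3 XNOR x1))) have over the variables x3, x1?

Satisfying assignments: (0,0), (0,1), (1,1)
Count: 3 out of 4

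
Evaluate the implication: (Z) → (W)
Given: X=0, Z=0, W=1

Antecedent (Z) = 0; consequent (W) = 1.
0 → 1 = 1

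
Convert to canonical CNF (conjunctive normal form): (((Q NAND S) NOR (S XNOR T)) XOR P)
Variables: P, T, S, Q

(P OR T OR S OR Q) AND (P OR T OR S OR NOT Q) AND (P OR T OR NOT S OR Q) AND (P OR NOT T OR S OR Q) AND (P OR NOT T OR S OR NOT Q) AND (P OR NOT T OR NOT S OR Q) AND (P OR NOT T OR NOT S OR NOT Q) AND (NOT P OR T OR NOT S OR NOT Q)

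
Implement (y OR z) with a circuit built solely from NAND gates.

((y NAND y) NAND (z NAND z))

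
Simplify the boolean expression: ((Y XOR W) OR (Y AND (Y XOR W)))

By absorption (E OR (E AND v) = E):
= (Y XOR W)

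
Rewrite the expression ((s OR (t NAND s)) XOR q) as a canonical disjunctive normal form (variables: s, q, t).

(NOT s AND NOT q AND NOT t) OR (NOT s AND NOT q AND t) OR (s AND NOT q AND NOT t) OR (s AND NOT q AND t)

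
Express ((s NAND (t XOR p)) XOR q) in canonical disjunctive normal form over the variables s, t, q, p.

(NOT s AND NOT t AND NOT q AND NOT p) OR (NOT s AND NOT t AND NOT q AND p) OR (NOT s AND t AND NOT q AND NOT p) OR (NOT s AND t AND NOT q AND p) OR (s AND NOT t AND NOT q AND NOT p) OR (s AND NOT t AND q AND p) OR (s AND t AND NOT q AND p) OR (s AND t AND q AND NOT p)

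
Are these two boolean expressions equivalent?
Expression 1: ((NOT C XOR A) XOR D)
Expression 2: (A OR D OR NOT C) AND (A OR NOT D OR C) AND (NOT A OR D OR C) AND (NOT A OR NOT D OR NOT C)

Yes, they are equivalent — the two output columns agree on all 8 assignments:
A | D | C | Expression 1 | Expression 2
---------------------------------------
0 | 0 | 0 | 1 | 1
0 | 0 | 1 | 0 | 0
0 | 1 | 0 | 0 | 0
0 | 1 | 1 | 1 | 1
1 | 0 | 0 | 0 | 0
1 | 0 | 1 | 1 | 1
1 | 1 | 0 | 1 | 1
1 | 1 | 1 | 0 | 0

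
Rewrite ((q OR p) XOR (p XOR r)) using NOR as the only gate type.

((((((q NOR p) NOR (q NOR p)) NOR ((((p NOR r) NOR (p NOR r)) NOR ((p NOR r) NOR (p NOR r))) NOR ((((p NOR p) NOR (r NOR r)) NOR ((p NOR p) NOR (r NOR r))) NOR (((p NOR p) NOR (r NOR r)) NOR ((p NOR p) NOR (r NOR r)))))) NOR (((q NOR p) NOR (q NOR p)) NOR ((((p NOR r) NOR (p NOR r)) NOR ((p NOR r) NOR (p NOR r))) NOR ((((p NOR p) NOR (r NOR r)) NOR ((p NOR p) NOR (r NOR r))) NOR (((p NOR p) NOR (r NOR r)) NOR ((p NOR p) NOR (r NOR r))))))) NOR ((((q NOR p) NOR (q NOR p)) NOR ((((p NOR r) NOR (p NOR r)) NOR ((p NOR r) NOR (p NOR r))) NOR ((((p NOR p) NOR (r NOR r)) NOR ((p NOR p) NOR (r NOR r))) NOR (((p NOR p) NOR (r NOR r)) NOR ((p NOR p) NOR (r NOR r)))))) NOR (((q NOR p) NOR (q NOR p)) NOR ((((p NOR r) NOR (p NOR r)) NOR ((p NOR r) NOR (p NOR r))) NOR ((((p NOR p) NOR (r NOR r)) NOR ((p NOR p) NOR (r NOR r))) NOR (((p NOR p) NOR (r NOR r)) NOR ((p NOR p) NOR (r NOR r)))))))) NOR ((((((q NOR p) NOR (q NOR p)) NOR ((q NOR p) NOR (q NOR p))) NOR (((((p NOR r) NOR (p NOR r)) NOR ((p NOR r) NOR (p NOR r))) NOR ((((p NOR p) NOR (r NOR r)) NOR ((p NOR p) NOR (r NOR r))) NOR (((p NOR p) NOR (r NOR r)) NOR ((p NOR p) NOR (r NOR r))))) NOR ((((p NOR r) NOR (p NOR r)) NOR ((p NOR r) NOR (p NOR r))) NOR ((((p NOR p) NOR (r NOR r)) NOR ((p NOR p) NOR (r NOR r))) NOR (((p NOR p) NOR (r NOR r)) NOR ((p NOR p) NOR (r NOR r))))))) NOR ((((q NOR p) NOR (q NOR p)) NOR ((q NOR p) NOR (q NOR p))) NOR (((((p NOR r) NOR (p NOR r)) NOR ((p NOR r) NOR (p NOR r))) NOR ((((p NOR p) NOR (r NOR r)) NOR ((p NOR p) NOR (r NOR r))) NOR (((p NOR p) NOR (r NOR r)) NOR ((p NOR p) NOR (r NOR r))))) NOR ((((p NOR r) NOR (p NOR r)) NOR ((p NOR r) NOR (p NOR r))) NOR ((((p NOR p) NOR (r NOR r)) NOR ((p NOR p) NOR (r NOR r))) NOR (((p NOR p) NOR (r NOR r)) NOR ((p NOR p) NOR (r NOR r)))))))) NOR (((((q NOR p) NOR (q NOR p)) NOR ((q NOR p) NOR (q NOR p))) NOR (((((p NOR r) NOR (p NOR r)) NOR ((p NOR r) NOR (p NOR r))) NOR ((((p NOR p) NOR (r NOR r)) NOR ((p NOR p) NOR (r NOR r))) NOR (((p NOR p) NOR (r NOR r)) NOR ((p NOR p) NOR (r NOR r))))) NOR ((((p NOR r) NOR (p NOR r)) NOR ((p NOR r) NOR (p NOR r))) NOR ((((p NOR p) NOR (r NOR r)) NOR ((p NOR p) NOR (r NOR r))) NOR (((p NOR p) NOR (r NOR r)) NOR ((p NOR p) NOR (r NOR r))))))) NOR ((((q NOR p) NOR (q NOR p)) NOR ((q NOR p) NOR (q NOR p))) NOR (((((p NOR r) NOR (p NOR r)) NOR ((p NOR r) NOR (p NOR r))) NOR ((((p NOR p) NOR (r NOR r)) NOR ((p NOR p) NOR (r NOR r))) NOR (((p NOR p) NOR (r NOR r)) NOR ((p NOR p) NOR (r NOR r))))) NOR ((((p NOR r) NOR (p NOR r)) NOR ((p NOR r) NOR (p NOR r))) NOR ((((p NOR p) NOR (r NOR r)) NOR ((p NOR p) NOR (r NOR r))) NOR (((p NOR p) NOR (r NOR r)) NOR ((p NOR p) NOR (r NOR r))))))))))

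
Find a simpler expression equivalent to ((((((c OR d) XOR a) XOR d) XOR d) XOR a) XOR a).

By XOR self-cancellation ((E XOR v) XOR v = E) then XOR self-cancellation ((E XOR v) XOR v = E):
= ((c OR d) XOR a)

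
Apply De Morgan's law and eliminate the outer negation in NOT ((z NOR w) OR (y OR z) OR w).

NOT (z NOR w) AND NOT (y OR z) AND NOT w
De Morgan's: NOT(OR of terms) = AND of negations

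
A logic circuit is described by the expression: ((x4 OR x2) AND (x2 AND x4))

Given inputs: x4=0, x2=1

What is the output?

Substituting: ((0 OR 1) AND (1 AND 0))
= 0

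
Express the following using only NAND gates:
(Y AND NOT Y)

((Y NAND (Y NAND Y)) NAND (Y NAND (Y NAND Y)))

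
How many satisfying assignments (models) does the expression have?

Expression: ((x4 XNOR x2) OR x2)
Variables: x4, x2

Satisfying assignments: (0,0), (0,1), (1,1)
Count: 3 out of 4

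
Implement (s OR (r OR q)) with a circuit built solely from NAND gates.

((s NAND s) NAND (((r NAND r) NAND (q NAND q)) NAND ((r NAND r) NAND (q NAND q))))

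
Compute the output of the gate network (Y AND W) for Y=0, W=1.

Substituting: (0 AND 1)
= 0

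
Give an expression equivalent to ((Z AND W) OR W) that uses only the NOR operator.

((((Z NOR Z) NOR (W NOR W)) NOR W) NOR (((Z NOR Z) NOR (W NOR W)) NOR W))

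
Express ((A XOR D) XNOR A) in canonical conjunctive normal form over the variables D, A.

(NOT D OR A) AND (NOT D OR NOT A)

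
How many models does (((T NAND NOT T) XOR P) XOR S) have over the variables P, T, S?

Satisfying assignments: (0,0,0), (0,1,0), (1,0,1), (1,1,1)
Count: 4 out of 8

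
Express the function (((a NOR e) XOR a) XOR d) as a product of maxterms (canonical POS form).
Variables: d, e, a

ΠM(2, 4, 5, 7) = (d OR NOT e OR a) AND (NOT d OR e OR a) AND (NOT d OR e OR NOT a) AND (NOT d OR NOT e OR NOT a)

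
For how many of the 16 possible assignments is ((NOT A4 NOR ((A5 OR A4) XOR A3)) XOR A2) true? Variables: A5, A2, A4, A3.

Satisfying assignments: (0,0,1,1), (0,1,0,0), (0,1,0,1), (0,1,1,0), (1,0,1,1), (1,1,0,0), (1,1,0,1), (1,1,1,0)
Count: 8 out of 16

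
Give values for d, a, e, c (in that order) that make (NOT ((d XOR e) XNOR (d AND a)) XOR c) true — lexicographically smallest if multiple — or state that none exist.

d=0, a=0, e=0, c=1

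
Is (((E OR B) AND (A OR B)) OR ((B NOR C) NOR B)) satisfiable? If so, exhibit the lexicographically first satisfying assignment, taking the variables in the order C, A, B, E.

C=0, A=0, B=1, E=0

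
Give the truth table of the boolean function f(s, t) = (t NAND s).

s | t | Output
--------------
0 | 0 | 1
0 | 1 | 1
1 | 0 | 1
1 | 1 | 0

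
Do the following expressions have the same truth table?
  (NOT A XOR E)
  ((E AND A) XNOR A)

No. Counterexample: with A=0, E=1, Expression 1 = 0 but Expression 2 = 1.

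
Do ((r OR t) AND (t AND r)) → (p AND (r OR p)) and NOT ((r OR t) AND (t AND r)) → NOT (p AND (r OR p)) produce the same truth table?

No, Inverse is not equivalent to original (counterexample: t=0, p=1, r=0)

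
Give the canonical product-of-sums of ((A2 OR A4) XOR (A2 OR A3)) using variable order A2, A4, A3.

ΠM(0, 3, 4, 5, 6, 7) = (A2 OR A4 OR A3) AND (A2 OR NOT A4 OR NOT A3) AND (NOT A2 OR A4 OR A3) AND (NOT A2 OR A4 OR NOT A3) AND (NOT A2 OR NOT A4 OR A3) AND (NOT A2 OR NOT A4 OR NOT A3)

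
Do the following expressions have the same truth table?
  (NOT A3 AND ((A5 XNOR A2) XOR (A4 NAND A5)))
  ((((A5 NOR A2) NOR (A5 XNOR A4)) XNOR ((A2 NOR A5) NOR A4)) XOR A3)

No. Counterexample: with A2=0, A5=0, A4=0, A3=0, Expression 1 = 0 but Expression 2 = 1.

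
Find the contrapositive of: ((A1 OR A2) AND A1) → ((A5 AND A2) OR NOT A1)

Contrapositive: NOT ((A5 AND A2) OR NOT A1) → NOT ((A1 OR A2) AND A1)
Note: A statement and its contrapositive are logically equivalent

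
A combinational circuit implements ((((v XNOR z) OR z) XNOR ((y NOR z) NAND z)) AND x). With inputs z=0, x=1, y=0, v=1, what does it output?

Substituting: ((((1 XNOR 0) OR 0) XNOR ((0 NOR 0) NAND 0)) AND 1)
= 0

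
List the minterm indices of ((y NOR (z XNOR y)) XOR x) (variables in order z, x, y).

Σm(2, 3, 4, 7) = (NOT z AND x AND NOT y) OR (NOT z AND x AND y) OR (z AND NOT x AND NOT y) OR (z AND x AND y)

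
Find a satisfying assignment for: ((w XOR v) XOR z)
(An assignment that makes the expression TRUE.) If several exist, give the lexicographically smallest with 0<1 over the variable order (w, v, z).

w=0, v=0, z=1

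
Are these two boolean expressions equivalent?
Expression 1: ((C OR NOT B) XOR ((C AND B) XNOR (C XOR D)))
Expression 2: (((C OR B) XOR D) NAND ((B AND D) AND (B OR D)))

No. Counterexample: with D=0, B=0, C=0, Expression 1 = 0 but Expression 2 = 1.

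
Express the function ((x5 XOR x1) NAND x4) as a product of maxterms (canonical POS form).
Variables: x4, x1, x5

ΠM(5, 6) = (NOT x4 OR x1 OR NOT x5) AND (NOT x4 OR NOT x1 OR x5)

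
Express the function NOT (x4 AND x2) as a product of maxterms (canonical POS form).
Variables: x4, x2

ΠM(3) = (NOT x4 OR NOT x2)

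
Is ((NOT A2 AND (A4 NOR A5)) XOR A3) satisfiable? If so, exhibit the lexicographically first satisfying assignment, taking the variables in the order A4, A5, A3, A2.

A4=0, A5=0, A3=0, A2=0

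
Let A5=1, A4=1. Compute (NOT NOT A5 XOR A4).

Substituting: (NOT NOT 1 XOR 1)
= 0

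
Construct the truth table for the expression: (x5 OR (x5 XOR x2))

x5 | x2 | Output
----------------
0 | 0 | 0
0 | 1 | 1
1 | 0 | 1
1 | 1 | 1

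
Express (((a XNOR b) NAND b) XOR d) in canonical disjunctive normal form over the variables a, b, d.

(NOT a AND NOT b AND NOT d) OR (NOT a AND b AND NOT d) OR (a AND NOT b AND NOT d) OR (a AND b AND d)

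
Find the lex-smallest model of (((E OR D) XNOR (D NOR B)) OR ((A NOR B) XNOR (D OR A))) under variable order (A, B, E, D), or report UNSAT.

A=0, B=0, E=0, D=1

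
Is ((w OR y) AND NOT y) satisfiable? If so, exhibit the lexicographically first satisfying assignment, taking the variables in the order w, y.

w=1, y=0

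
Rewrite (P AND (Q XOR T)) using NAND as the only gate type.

((P NAND ((Q NAND (Q NAND T)) NAND (T NAND (Q NAND T)))) NAND (P NAND ((Q NAND (Q NAND T)) NAND (T NAND (Q NAND T)))))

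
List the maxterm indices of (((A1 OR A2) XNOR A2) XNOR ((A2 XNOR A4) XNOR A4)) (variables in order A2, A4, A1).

ΠM(0, 2) = (A2 OR A4 OR A1) AND (A2 OR NOT A4 OR A1)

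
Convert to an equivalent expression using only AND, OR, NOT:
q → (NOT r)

NOT q OR (NOT r)
(Implication elimination: A → B = NOT A OR B)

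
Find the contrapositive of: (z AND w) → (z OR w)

Contrapositive: NOT (z OR w) → NOT (z AND w)
Note: A statement and its contrapositive are logically equivalent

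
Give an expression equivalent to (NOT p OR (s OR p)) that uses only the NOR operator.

(((p NOR p) NOR ((s NOR p) NOR (s NOR p))) NOR ((p NOR p) NOR ((s NOR p) NOR (s NOR p))))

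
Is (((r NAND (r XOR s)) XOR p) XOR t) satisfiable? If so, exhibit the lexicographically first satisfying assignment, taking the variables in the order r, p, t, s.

r=0, p=0, t=0, s=0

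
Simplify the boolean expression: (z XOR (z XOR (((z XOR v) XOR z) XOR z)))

By XOR self-cancellation ((E XOR v) XOR v = E) then XOR self-cancellation ((E XOR v) XOR v = E):
= (z XOR v)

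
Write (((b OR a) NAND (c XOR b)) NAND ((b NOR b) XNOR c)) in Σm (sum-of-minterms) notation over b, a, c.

Σm(0, 2, 3, 4, 5, 6, 7) = (NOT b AND NOT a AND NOT c) OR (NOT b AND a AND NOT c) OR (NOT b AND a AND c) OR (b AND NOT a AND NOT c) OR (b AND NOT a AND c) OR (b AND a AND NOT c) OR (b AND a AND c)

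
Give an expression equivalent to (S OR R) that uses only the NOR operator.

((S NOR R) NOR (S NOR R))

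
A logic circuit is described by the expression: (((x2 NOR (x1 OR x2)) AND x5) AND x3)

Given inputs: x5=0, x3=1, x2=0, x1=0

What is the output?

Substituting: (((0 NOR (0 OR 0)) AND 0) AND 1)
= 0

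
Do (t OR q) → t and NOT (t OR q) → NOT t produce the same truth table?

No, Inverse is not equivalent to original (counterexample: q=1, t=0)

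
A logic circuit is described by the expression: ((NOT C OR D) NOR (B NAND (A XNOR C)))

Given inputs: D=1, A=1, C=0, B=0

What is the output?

Substituting: ((NOT 0 OR 1) NOR (0 NAND (1 XNOR 0)))
= 0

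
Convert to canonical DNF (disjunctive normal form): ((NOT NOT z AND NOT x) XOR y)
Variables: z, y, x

(NOT z AND y AND NOT x) OR (NOT z AND y AND x) OR (z AND NOT y AND NOT x) OR (z AND y AND x)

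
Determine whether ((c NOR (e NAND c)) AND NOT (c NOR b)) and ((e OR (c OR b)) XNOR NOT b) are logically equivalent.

No. Counterexample: with e=0, c=1, b=0, Expression 1 = 0 but Expression 2 = 1.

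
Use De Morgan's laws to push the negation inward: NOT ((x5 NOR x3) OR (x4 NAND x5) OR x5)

NOT (x5 NOR x3) AND NOT (x4 NAND x5) AND NOT x5
De Morgan's: NOT(OR of terms) = AND of negations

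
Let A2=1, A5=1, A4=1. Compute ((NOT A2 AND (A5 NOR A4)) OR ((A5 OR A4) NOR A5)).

Substituting: ((NOT 1 AND (1 NOR 1)) OR ((1 OR 1) NOR 1))
= 0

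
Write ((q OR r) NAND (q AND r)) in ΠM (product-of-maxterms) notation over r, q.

ΠM(3) = (NOT r OR NOT q)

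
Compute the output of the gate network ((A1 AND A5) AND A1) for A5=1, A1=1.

Substituting: ((1 AND 1) AND 1)
= 1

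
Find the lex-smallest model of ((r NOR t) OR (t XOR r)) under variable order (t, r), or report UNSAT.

t=0, r=0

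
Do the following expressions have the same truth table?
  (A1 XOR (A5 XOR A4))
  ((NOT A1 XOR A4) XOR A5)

No. Counterexample: with A1=0, A4=0, A5=0, Expression 1 = 0 but Expression 2 = 1.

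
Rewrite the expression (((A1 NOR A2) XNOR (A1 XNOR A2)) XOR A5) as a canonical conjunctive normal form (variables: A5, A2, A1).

(A5 OR NOT A2 OR NOT A1) AND (NOT A5 OR A2 OR A1) AND (NOT A5 OR A2 OR NOT A1) AND (NOT A5 OR NOT A2 OR A1)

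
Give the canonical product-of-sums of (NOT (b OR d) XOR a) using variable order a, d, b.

ΠM(1, 2, 3, 4) = (a OR d OR NOT b) AND (a OR NOT d OR b) AND (a OR NOT d OR NOT b) AND (NOT a OR d OR b)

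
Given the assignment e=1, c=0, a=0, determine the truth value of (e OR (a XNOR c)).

Substituting: (1 OR (0 XNOR 0))
= 1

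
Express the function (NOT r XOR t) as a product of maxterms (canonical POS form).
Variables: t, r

ΠM(1, 2) = (t OR NOT r) AND (NOT t OR r)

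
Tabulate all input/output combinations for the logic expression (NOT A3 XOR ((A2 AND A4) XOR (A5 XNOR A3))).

A3 | A2 | A4 | A5 | Output
--------------------------
0 | 0 | 0 | 0 | 0
0 | 0 | 0 | 1 | 1
0 | 0 | 1 | 0 | 0
0 | 0 | 1 | 1 | 1
0 | 1 | 0 | 0 | 0
0 | 1 | 0 | 1 | 1
0 | 1 | 1 | 0 | 1
0 | 1 | 1 | 1 | 0
1 | 0 | 0 | 0 | 0
1 | 0 | 0 | 1 | 1
1 | 0 | 1 | 0 | 0
1 | 0 | 1 | 1 | 1
1 | 1 | 0 | 0 | 0
1 | 1 | 0 | 1 | 1
1 | 1 | 1 | 0 | 1
1 | 1 | 1 | 1 | 0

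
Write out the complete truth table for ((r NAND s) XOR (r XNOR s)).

s | r | Output
--------------
0 | 0 | 0
0 | 1 | 1
1 | 0 | 1
1 | 1 | 1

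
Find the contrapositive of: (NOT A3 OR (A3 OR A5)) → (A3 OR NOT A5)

Contrapositive: NOT (A3 OR NOT A5) → NOT (NOT A3 OR (A3 OR A5))
Note: A statement and its contrapositive are logically equivalent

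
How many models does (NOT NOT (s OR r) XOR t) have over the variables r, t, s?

Satisfying assignments: (0,0,1), (0,1,0), (1,0,0), (1,0,1)
Count: 4 out of 8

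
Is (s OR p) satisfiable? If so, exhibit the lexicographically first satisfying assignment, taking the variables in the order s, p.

s=0, p=1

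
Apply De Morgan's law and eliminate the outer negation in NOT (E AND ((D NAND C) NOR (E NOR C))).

NOT E OR NOT ((D NAND C) NOR (E NOR C))
De Morgan's: NOT(AND of terms) = OR of negations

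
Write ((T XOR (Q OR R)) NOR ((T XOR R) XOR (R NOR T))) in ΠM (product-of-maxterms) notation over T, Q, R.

ΠM(0, 1, 2, 3, 4, 6) = (T OR Q OR R) AND (T OR Q OR NOT R) AND (T OR NOT Q OR R) AND (T OR NOT Q OR NOT R) AND (NOT T OR Q OR R) AND (NOT T OR NOT Q OR R)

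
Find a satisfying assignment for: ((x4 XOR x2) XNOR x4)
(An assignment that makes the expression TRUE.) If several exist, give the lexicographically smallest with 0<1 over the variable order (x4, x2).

x4=0, x2=0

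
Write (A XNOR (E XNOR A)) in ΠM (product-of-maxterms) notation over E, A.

ΠM(0, 1) = (E OR A) AND (E OR NOT A)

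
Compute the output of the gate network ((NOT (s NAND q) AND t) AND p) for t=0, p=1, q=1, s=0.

Substituting: ((NOT (0 NAND 1) AND 0) AND 1)
= 0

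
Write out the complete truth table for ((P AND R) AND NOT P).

R | P | Output
--------------
0 | 0 | 0
0 | 1 | 0
1 | 0 | 0
1 | 1 | 0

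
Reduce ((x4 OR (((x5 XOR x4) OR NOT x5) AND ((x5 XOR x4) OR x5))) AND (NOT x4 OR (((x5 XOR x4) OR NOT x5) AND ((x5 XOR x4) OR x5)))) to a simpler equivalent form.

By distribution ((E OR v) AND (E OR NOT v) = E) then distribution ((E OR v) AND (E OR NOT v) = E):
= (x5 XOR x4)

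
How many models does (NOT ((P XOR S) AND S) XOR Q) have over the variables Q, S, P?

Satisfying assignments: (0,0,0), (0,0,1), (0,1,1), (1,1,0)
Count: 4 out of 8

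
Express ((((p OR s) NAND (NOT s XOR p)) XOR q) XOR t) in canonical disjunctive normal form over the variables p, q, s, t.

(NOT p AND NOT q AND NOT s AND NOT t) OR (NOT p AND NOT q AND s AND NOT t) OR (NOT p AND q AND NOT s AND t) OR (NOT p AND q AND s AND t) OR (p AND NOT q AND NOT s AND NOT t) OR (p AND NOT q AND s AND t) OR (p AND q AND NOT s AND t) OR (p AND q AND s AND NOT t)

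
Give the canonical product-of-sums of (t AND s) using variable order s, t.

ΠM(0, 1, 2) = (s OR t) AND (s OR NOT t) AND (NOT s OR t)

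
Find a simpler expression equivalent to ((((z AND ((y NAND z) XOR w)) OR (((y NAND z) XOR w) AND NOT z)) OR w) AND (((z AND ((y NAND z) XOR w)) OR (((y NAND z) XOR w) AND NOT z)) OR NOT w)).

By distribution ((E OR v) AND (E OR NOT v) = E) then distribution ((E AND v) OR (E AND NOT v) = E):
= ((y NAND z) XOR w)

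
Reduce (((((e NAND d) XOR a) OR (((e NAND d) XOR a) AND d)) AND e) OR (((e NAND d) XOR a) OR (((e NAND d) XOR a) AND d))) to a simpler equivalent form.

By absorption (E OR (E AND v) = E) then absorption (E OR (E AND v) = E):
= ((e NAND d) XOR a)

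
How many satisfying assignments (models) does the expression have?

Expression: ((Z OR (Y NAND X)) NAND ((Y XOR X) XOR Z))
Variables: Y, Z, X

Satisfying assignments: (0,0,0), (0,1,1), (1,0,1), (1,1,0)
Count: 4 out of 8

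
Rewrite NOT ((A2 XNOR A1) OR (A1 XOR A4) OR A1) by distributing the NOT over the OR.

NOT (A2 XNOR A1) AND NOT (A1 XOR A4) AND NOT A1
De Morgan's: NOT(OR of terms) = AND of negations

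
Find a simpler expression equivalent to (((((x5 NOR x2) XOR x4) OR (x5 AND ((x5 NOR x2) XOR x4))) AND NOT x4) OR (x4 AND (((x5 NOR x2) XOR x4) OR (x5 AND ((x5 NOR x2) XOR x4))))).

By distribution ((E AND v) OR (E AND NOT v) = E) then absorption (E OR (E AND v) = E):
= ((x5 NOR x2) XOR x4)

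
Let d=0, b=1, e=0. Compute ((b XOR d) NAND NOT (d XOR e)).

Substituting: ((1 XOR 0) NAND NOT (0 XOR 0))
= 0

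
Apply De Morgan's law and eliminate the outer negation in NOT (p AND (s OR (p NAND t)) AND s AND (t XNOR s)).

NOT p OR NOT (s OR (p NAND t)) OR NOT s OR NOT (t XNOR s)
De Morgan's: NOT(AND of terms) = OR of negations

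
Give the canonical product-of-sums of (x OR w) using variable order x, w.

ΠM(0) = (x OR w)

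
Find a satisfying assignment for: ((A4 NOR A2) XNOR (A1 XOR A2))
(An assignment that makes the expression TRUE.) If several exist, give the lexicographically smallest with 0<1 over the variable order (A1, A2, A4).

A1=0, A2=0, A4=1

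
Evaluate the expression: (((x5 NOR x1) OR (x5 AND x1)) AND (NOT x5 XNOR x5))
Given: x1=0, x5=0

Substituting: (((0 NOR 0) OR (0 AND 0)) AND (NOT 0 XNOR 0))
= 0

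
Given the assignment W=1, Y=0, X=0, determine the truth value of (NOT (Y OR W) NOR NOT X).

Substituting: (NOT (0 OR 1) NOR NOT 0)
= 0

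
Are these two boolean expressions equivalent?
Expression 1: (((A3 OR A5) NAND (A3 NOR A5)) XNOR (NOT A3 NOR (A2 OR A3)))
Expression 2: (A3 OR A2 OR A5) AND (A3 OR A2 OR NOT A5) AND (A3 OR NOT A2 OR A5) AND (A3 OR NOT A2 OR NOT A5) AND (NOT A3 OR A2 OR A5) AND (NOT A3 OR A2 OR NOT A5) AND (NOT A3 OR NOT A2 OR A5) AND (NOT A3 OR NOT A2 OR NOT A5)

Yes, they are equivalent — the two output columns agree on all 8 assignments:
A3 | A2 | A5 | Expression 1 | Expression 2
------------------------------------------
0 | 0 | 0 | 0 | 0
0 | 0 | 1 | 0 | 0
0 | 1 | 0 | 0 | 0
0 | 1 | 1 | 0 | 0
1 | 0 | 0 | 0 | 0
1 | 0 | 1 | 0 | 0
1 | 1 | 0 | 0 | 0
1 | 1 | 1 | 0 | 0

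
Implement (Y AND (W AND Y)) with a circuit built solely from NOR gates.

((Y NOR Y) NOR (((W NOR W) NOR (Y NOR Y)) NOR ((W NOR W) NOR (Y NOR Y))))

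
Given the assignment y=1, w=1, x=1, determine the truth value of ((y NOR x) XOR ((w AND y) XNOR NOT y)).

Substituting: ((1 NOR 1) XOR ((1 AND 1) XNOR NOT 1))
= 0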